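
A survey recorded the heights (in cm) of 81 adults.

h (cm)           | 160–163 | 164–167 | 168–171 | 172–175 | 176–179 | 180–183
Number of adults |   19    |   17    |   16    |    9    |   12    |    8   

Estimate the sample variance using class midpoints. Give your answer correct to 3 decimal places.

44.390

Midpoints: 161.5, 165.5, 169.5, 173.5, 177.5, 181.5
n = 81, Σfm = 13737.5, mean = 169.5988
Σfm² = 2333414.25
Σf(m − x̄)² = Σfm² − (Σfm)²/n = 2333414.25 − 13737.5²/81 = 3551.2099
Sample variance = 3551.2099 / 80 = 44.3901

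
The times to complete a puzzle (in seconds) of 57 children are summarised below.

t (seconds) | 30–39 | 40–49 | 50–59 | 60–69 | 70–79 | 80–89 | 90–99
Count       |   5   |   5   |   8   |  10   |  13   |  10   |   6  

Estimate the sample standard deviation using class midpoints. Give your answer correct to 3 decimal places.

17.643

Midpoints: 34.5, 44.5, 54.5, 64.5, 74.5, 84.5, 94.5
n = 57, Σfm = 3856.5, mean = 67.6579
Σfm² = 278354.25
Σf(m − x̄)² = Σfm² − (Σfm)²/n = 278354.25 − 3856.5²/57 = 17431.5789
Sample variance = 17431.5789 / 56 = 311.2782
Standard deviation = √311.2782 = 17.6431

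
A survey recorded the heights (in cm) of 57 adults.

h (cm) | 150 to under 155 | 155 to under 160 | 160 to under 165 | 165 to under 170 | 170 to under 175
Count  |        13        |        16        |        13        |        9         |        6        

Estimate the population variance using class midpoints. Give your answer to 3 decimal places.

Midpoints: 152.5, 157.5, 162.5, 167.5, 172.5
n = 57, Σfm = 9157.5, mean = 160.6579
Σfm² = 1473556.25
Σf(m − x̄)² = Σfm² − (Σfm)²/n = 1473556.25 − 9157.5²/57 = 2331.5789
Population variance = 2331.5789 / 57 = 40.9049

40.905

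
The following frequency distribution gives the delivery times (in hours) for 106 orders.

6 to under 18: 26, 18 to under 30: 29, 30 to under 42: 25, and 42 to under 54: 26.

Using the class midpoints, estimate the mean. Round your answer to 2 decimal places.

Midpoints: 12, 24, 36, 48
Σfm = 26×12 + 29×24 + 25×36 + 26×48 = 3156
n = Σf = 106
Mean = 3156 / 106 = 29.7736

29.77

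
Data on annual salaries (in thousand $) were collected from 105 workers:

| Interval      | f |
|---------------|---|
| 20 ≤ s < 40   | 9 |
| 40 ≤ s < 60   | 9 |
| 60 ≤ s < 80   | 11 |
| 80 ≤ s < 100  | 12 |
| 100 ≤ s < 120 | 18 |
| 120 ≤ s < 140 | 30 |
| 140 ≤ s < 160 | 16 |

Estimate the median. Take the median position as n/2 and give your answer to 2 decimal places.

Cumulative frequencies: 9, 18, 29, 41, 59, 89, 105
n = 105; position = n/2 = 52.5.
This falls in the class 100 ≤ s < 120: L = 100, F = 41, f = 18, h = 20.
Median ≈ 100 + ((52.5 − 41) / 18) × 20 = 112.7778

112.78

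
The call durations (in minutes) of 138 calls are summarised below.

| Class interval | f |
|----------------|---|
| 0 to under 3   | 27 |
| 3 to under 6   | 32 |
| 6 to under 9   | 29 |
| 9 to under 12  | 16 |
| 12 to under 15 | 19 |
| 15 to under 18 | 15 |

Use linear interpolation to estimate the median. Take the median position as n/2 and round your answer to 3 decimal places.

Cumulative frequencies: 27, 59, 88, 104, 123, 138
n = 138; position = n/2 = 69.
This falls in the class 6 to under 9: L = 6, F = 59, f = 29, h = 3.
Median ≈ 6 + ((69 − 59) / 29) × 3 = 7.0345

7.034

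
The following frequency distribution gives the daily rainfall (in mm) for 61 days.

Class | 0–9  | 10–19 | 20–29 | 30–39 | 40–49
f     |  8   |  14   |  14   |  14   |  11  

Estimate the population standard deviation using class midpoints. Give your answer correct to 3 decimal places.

Midpoints: 4.5, 14.5, 24.5, 34.5, 44.5
n = 61, Σfm = 1554.5, mean = 25.4836
Σfm² = 49955.25
Σf(m − x̄)² = Σfm² − (Σfm)²/n = 49955.25 − 1554.5²/61 = 10340.9836
Population variance = 10340.9836 / 61 = 169.5243
Standard deviation = √169.5243 = 13.0202

13.020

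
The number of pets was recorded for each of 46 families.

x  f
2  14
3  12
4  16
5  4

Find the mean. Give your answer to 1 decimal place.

3.2

Values: 2, 3, 4, 5
Σfx = 14×2 + 12×3 + 16×4 + 4×5 = 148
n = Σf = 46
Mean = 148 / 46 = 3.2174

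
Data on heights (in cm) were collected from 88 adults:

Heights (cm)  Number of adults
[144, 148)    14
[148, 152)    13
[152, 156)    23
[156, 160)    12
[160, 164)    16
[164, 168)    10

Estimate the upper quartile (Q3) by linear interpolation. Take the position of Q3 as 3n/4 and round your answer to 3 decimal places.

161.000

Cumulative frequencies: 14, 27, 50, 62, 78, 88
n = 88; position = 3n/4 = 66.
This falls in the class [160, 164): L = 160, F = 62, f = 16, h = 4.
Upper quartile ≈ 160 + ((66 − 62) / 16) × 4 = 161.0000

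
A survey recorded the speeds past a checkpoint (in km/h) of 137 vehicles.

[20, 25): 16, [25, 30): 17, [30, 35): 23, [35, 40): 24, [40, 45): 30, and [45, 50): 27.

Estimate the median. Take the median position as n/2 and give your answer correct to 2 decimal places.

Cumulative frequencies: 16, 33, 56, 80, 110, 137
n = 137; position = n/2 = 68.5.
This falls in the class [35, 40): L = 35, F = 56, f = 24, h = 5.
Median ≈ 35 + ((68.5 − 56) / 24) × 5 = 37.6042

37.60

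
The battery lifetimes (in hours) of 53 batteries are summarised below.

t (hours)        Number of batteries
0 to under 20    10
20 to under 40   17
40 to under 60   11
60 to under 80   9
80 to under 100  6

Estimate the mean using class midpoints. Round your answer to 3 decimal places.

43.962

Midpoints: 10, 30, 50, 70, 90
Σfm = 10×10 + 17×30 + 11×50 + 9×70 + 6×90 = 2330
n = Σf = 53
Mean = 2330 / 53 = 43.9623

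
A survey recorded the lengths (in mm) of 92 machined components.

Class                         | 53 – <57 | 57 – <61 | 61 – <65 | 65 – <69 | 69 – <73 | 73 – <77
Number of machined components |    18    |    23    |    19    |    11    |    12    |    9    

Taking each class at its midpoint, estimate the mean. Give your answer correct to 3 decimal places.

63.130

Midpoints: 55, 59, 63, 67, 71, 75
Σfm = 18×55 + 23×59 + 19×63 + 11×67 + 12×71 + 9×75 = 5808
n = Σf = 92
Mean = 5808 / 92 = 63.1304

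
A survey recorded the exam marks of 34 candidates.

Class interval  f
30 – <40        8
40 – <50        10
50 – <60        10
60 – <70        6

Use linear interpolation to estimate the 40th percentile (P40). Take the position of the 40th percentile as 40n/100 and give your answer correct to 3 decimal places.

Cumulative frequencies: 8, 18, 28, 34
n = 34; position = 40n/100 = 13.6.
This falls in the class 40 – <50: L = 40, F = 8, f = 10, h = 10.
40th percentile ≈ 40 + ((13.6 − 8) / 10) × 10 = 45.6000

45.600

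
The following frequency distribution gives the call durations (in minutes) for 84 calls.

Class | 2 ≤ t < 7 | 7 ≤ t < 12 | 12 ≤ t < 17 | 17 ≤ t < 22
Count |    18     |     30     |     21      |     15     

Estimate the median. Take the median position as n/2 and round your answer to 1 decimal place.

11.0

Cumulative frequencies: 18, 48, 69, 84
n = 84; position = n/2 = 42.
This falls in the class 7 ≤ t < 12: L = 7, F = 18, f = 30, h = 5.
Median ≈ 7 + ((42 − 18) / 30) × 5 = 11.0000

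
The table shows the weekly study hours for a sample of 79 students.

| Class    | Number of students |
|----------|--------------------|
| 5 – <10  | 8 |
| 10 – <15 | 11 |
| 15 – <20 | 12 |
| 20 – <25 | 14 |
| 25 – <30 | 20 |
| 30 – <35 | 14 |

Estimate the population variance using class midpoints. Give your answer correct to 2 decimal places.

64.16

Midpoints: 7.5, 12.5, 17.5, 22.5, 27.5, 32.5
n = 79, Σfm = 1727.5, mean = 21.8671
Σfm² = 42843.75
Σf(m − x̄)² = Σfm² − (Σfm)²/n = 42843.75 − 1727.5²/79 = 5068.3544
Population variance = 5068.3544 / 79 = 64.1564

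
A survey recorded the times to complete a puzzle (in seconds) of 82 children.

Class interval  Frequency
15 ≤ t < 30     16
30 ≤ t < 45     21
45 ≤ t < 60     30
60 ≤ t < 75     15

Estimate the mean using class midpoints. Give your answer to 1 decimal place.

45.5

Midpoints: 22.5, 37.5, 52.5, 67.5
Σfm = 16×22.5 + 21×37.5 + 30×52.5 + 15×67.5 = 3735
n = Σf = 82
Mean = 3735 / 82 = 45.5488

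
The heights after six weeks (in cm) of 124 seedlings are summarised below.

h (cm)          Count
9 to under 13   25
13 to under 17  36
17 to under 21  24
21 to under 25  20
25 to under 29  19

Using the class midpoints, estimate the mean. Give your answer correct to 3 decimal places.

Midpoints: 11, 15, 19, 23, 27
Σfm = 25×11 + 36×15 + 24×19 + 20×23 + 19×27 = 2244
n = Σf = 124
Mean = 2244 / 124 = 18.0968

18.097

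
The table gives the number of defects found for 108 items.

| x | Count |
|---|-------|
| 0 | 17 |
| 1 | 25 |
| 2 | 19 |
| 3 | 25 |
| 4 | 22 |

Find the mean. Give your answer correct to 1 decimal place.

Values: 0, 1, 2, 3, 4
Σfx = 17×0 + 25×1 + 19×2 + 25×3 + 22×4 = 226
n = Σf = 108
Mean = 226 / 108 = 2.0926

2.1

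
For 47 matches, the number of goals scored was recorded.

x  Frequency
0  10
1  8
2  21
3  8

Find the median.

Cumulative frequencies: 10, 18, 39, 47
n = 47, so the median is the value in position (n+1)/2 = 24.
Position 24 falls at value 2.

2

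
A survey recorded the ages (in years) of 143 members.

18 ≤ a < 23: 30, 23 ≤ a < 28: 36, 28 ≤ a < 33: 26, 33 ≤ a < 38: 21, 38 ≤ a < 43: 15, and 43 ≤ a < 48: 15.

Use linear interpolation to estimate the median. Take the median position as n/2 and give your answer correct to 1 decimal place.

Cumulative frequencies: 30, 66, 92, 113, 128, 143
n = 143; position = n/2 = 71.5.
This falls in the class 28 ≤ a < 33: L = 28, F = 66, f = 26, h = 5.
Median ≈ 28 + ((71.5 − 66) / 26) × 5 = 29.0577

29.1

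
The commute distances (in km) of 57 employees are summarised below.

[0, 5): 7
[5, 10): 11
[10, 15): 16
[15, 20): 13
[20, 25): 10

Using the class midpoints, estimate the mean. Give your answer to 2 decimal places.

13.20

Midpoints: 2.5, 7.5, 12.5, 17.5, 22.5
Σfm = 7×2.5 + 11×7.5 + 16×12.5 + 13×17.5 + 10×22.5 = 752.5
n = Σf = 57
Mean = 752.5 / 57 = 13.2018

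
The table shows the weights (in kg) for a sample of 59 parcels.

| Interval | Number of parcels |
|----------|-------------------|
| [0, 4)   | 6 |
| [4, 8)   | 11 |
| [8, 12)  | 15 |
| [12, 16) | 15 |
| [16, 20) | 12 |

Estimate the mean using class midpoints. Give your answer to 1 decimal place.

Midpoints: 2, 6, 10, 14, 18
Σfm = 6×2 + 11×6 + 15×10 + 15×14 + 12×18 = 654
n = Σf = 59
Mean = 654 / 59 = 11.0847

11.1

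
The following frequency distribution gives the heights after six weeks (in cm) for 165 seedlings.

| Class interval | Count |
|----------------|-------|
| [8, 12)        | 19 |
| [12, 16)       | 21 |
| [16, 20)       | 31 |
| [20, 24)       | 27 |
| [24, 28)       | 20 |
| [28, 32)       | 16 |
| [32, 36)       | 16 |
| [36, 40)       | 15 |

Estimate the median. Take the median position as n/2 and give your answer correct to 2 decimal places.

Cumulative frequencies: 19, 40, 71, 98, 118, 134, 150, 165
n = 165; position = n/2 = 82.5.
This falls in the class [20, 24): L = 20, F = 71, f = 27, h = 4.
Median ≈ 20 + ((82.5 − 71) / 27) × 4 = 21.7037

21.70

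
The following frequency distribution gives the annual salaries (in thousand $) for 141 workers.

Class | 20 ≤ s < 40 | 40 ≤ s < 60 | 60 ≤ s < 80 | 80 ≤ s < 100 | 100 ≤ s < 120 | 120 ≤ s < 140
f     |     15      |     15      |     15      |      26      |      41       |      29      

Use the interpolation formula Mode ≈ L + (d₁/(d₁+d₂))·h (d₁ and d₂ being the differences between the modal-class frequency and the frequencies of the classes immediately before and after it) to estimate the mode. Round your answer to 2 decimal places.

111.11

Modal class: 100 ≤ s < 120 (highest frequency 41).
d₁ = 41 − 26 = 15, d₂ = 41 − 29 = 12
Mode ≈ 100 + (15/(15+12)) × 20 = 100 + 11.1111 = 111.1111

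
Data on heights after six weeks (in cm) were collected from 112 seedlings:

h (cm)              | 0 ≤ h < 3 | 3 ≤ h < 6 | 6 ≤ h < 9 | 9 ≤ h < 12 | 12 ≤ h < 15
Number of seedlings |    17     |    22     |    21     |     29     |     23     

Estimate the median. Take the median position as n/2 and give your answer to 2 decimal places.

8.43

Cumulative frequencies: 17, 39, 60, 89, 112
n = 112; position = n/2 = 56.
This falls in the class 6 ≤ h < 9: L = 6, F = 39, f = 21, h = 3.
Median ≈ 6 + ((56 − 39) / 21) × 3 = 8.4286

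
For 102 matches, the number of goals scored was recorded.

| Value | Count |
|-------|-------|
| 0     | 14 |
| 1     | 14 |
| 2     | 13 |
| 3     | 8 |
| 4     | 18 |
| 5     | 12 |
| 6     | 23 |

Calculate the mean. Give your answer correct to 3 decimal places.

3.275

Values: 0, 1, 2, 3, 4, 5, 6
Σfx = 14×0 + 14×1 + 13×2 + 8×3 + 18×4 + 12×5 + 23×6 = 334
n = Σf = 102
Mean = 334 / 102 = 3.2745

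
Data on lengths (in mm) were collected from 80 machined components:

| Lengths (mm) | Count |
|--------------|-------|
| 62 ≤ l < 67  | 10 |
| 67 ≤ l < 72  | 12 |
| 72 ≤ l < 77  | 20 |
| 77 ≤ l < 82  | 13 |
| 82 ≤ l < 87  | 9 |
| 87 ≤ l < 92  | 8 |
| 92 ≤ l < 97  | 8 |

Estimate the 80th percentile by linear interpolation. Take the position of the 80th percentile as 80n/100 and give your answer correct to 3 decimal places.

Cumulative frequencies: 10, 22, 42, 55, 64, 72, 80
n = 80; position = 80n/100 = 64.
This falls in the class 82 ≤ l < 87: L = 82, F = 55, f = 9, h = 5.
80th percentile ≈ 82 + ((64 − 55) / 9) × 5 = 87.0000

87.000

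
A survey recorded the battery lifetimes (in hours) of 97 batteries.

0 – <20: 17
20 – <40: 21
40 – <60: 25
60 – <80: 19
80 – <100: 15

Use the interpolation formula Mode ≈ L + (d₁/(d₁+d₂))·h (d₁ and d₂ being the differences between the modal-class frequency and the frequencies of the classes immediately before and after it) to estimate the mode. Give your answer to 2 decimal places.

48.00

Modal class: 40 – <60 (highest frequency 25).
d₁ = 25 − 21 = 4, d₂ = 25 − 19 = 6
Mode ≈ 40 + (4/(4+6)) × 20 = 40 + 8.0000 = 48.0000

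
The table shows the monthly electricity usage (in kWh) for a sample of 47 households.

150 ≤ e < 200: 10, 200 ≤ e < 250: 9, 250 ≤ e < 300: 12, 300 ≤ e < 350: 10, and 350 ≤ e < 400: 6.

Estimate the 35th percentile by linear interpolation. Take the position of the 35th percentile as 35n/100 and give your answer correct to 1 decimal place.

235.8

Cumulative frequencies: 10, 19, 31, 41, 47
n = 47; position = 35n/100 = 16.45.
This falls in the class 200 ≤ e < 250: L = 200, F = 10, f = 9, h = 50.
35th percentile ≈ 200 + ((16.45 − 10) / 9) × 50 = 235.8333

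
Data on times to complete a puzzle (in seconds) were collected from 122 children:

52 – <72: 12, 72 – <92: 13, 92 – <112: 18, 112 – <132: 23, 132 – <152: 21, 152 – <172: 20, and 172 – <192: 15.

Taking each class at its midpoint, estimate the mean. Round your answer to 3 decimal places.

Midpoints: 62, 82, 102, 122, 142, 162, 182
Σfm = 12×62 + 13×82 + 18×102 + 23×122 + 21×142 + 20×162 + 15×182 = 15404
n = Σf = 122
Mean = 15404 / 122 = 126.2623

126.262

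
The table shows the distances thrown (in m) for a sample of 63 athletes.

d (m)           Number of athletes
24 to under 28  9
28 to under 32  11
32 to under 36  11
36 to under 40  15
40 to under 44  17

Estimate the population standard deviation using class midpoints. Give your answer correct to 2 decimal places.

Midpoints: 26, 30, 34, 38, 42
n = 63, Σfm = 2222, mean = 35.2698
Σfm² = 80348
Σf(m − x̄)² = Σfm² − (Σfm)²/n = 80348 − 2222²/63 = 1978.4127
Population variance = 1978.4127 / 63 = 31.4034
Standard deviation = √31.4034 = 5.6039

5.60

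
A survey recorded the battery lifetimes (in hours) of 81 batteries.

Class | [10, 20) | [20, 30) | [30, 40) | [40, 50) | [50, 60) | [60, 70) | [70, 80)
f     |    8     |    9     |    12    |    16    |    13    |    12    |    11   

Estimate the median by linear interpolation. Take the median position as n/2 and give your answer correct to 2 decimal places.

Cumulative frequencies: 8, 17, 29, 45, 58, 70, 81
n = 81; position = n/2 = 40.5.
This falls in the class [40, 50): L = 40, F = 29, f = 16, h = 10.
Median ≈ 40 + ((40.5 − 29) / 16) × 10 = 47.1875

47.19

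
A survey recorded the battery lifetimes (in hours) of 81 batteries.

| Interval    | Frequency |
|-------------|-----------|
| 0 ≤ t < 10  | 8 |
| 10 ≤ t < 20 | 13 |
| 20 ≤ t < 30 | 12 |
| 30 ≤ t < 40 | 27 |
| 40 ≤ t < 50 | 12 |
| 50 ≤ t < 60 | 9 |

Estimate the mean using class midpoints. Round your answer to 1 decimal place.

31.0

Midpoints: 5, 15, 25, 35, 45, 55
Σfm = 8×5 + 13×15 + 12×25 + 27×35 + 12×45 + 9×55 = 2515
n = Σf = 81
Mean = 2515 / 81 = 31.0494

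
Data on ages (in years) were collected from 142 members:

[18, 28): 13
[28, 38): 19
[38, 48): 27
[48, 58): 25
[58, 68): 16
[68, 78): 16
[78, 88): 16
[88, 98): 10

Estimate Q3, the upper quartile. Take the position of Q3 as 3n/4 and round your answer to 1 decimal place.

Cumulative frequencies: 13, 32, 59, 84, 100, 116, 132, 142
n = 142; position = 3n/4 = 106.5.
This falls in the class [68, 78): L = 68, F = 100, f = 16, h = 10.
Upper quartile ≈ 68 + ((106.5 − 100) / 16) × 10 = 72.0625

72.1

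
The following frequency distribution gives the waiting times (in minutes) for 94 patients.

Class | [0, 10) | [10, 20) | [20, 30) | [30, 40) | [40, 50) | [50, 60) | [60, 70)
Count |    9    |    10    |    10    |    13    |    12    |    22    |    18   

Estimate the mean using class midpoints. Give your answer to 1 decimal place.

40.6

Midpoints: 5, 15, 25, 35, 45, 55, 65
Σfm = 9×5 + 10×15 + 10×25 + 13×35 + 12×45 + 22×55 + 18×65 = 3820
n = Σf = 94
Mean = 3820 / 94 = 40.6383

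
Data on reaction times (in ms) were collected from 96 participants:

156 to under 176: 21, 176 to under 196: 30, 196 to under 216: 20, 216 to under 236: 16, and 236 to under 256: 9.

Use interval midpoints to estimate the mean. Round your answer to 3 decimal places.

Midpoints: 166, 186, 206, 226, 246
Σfm = 21×166 + 30×186 + 20×206 + 16×226 + 9×246 = 19016
n = Σf = 96
Mean = 19016 / 96 = 198.0833

198.083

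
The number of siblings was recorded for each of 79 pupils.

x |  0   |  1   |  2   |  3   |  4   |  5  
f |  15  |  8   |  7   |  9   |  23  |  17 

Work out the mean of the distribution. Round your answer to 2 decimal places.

2.86

Values: 0, 1, 2, 3, 4, 5
Σfx = 15×0 + 8×1 + 7×2 + 9×3 + 23×4 + 17×5 = 226
n = Σf = 79
Mean = 226 / 79 = 2.8608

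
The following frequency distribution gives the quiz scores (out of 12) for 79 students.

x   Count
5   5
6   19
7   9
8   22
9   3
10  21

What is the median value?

8

Cumulative frequencies: 5, 24, 33, 55, 58, 79
n = 79, so the median is the value in position (n+1)/2 = 40.
Position 40 falls at value 8.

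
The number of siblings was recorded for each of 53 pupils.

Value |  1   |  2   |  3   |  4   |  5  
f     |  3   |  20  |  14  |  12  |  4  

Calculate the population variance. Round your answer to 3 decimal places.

Values: 1, 2, 3, 4, 5
n = 53, Σfx = 153, mean = 2.8868
Σfx² = 501
Σf(x − x̄)² = Σfx² − (Σfx)²/n = 501 − 153²/53 = 59.3208
Population variance = 59.3208 / 53 = 1.1193

1.119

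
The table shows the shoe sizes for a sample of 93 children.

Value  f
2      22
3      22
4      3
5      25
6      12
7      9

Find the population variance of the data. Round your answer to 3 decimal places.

2.827

Values: 2, 3, 4, 5, 6, 7
n = 93, Σfx = 382, mean = 4.1075
Σfx² = 1832
Σf(x − x̄)² = Σfx² − (Σfx)²/n = 1832 − 382²/93 = 262.9247
Population variance = 262.9247 / 93 = 2.8271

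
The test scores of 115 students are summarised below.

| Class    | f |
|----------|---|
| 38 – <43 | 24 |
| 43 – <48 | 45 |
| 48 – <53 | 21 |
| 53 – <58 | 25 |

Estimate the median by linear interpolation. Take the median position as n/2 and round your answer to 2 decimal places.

46.72

Cumulative frequencies: 24, 69, 90, 115
n = 115; position = n/2 = 57.5.
This falls in the class 43 – <48: L = 43, F = 24, f = 45, h = 5.
Median ≈ 43 + ((57.5 − 24) / 45) × 5 = 46.7222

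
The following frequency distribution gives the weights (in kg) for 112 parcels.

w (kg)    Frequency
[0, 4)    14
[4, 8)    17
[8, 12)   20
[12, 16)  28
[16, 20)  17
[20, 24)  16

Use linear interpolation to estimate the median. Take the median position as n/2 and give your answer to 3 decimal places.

12.714

Cumulative frequencies: 14, 31, 51, 79, 96, 112
n = 112; position = n/2 = 56.
This falls in the class [12, 16): L = 12, F = 51, f = 28, h = 4.
Median ≈ 12 + ((56 − 51) / 28) × 4 = 12.7143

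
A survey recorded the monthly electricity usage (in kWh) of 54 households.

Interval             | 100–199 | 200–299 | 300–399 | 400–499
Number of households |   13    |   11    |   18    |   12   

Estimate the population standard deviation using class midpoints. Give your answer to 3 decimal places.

Midpoints: 149.5, 249.5, 349.5, 449.5
n = 54, Σfm = 16373, mean = 303.2037
Σfm² = 5598613.5
Σf(m − x̄)² = Σfm² − (Σfm)²/n = 5598613.5 − 16373²/54 = 634259.2593
Population variance = 634259.2593 / 54 = 11745.5418
Standard deviation = √11745.5418 = 108.3769

108.377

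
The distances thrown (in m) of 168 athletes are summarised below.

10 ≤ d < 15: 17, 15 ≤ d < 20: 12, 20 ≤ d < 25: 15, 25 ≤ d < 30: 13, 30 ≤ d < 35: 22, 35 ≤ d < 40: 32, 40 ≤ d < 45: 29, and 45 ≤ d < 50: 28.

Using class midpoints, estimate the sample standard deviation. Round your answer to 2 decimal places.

11.27

Midpoints: 12.5, 17.5, 22.5, 27.5, 32.5, 37.5, 42.5, 47.5
n = 168, Σfm = 5595, mean = 33.3036
Σfm² = 207550
Σf(m − x̄)² = Σfm² − (Σfm)²/n = 207550 − 5595²/168 = 21216.5179
Sample variance = 21216.5179 / 167 = 127.0450
Standard deviation = √127.0450 = 11.2714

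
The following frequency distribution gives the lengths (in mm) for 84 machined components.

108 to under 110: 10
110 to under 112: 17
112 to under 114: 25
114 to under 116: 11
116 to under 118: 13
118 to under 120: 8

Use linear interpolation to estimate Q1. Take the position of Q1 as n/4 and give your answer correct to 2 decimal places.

Cumulative frequencies: 10, 27, 52, 63, 76, 84
n = 84; position = n/4 = 21.
This falls in the class 110 to under 112: L = 110, F = 10, f = 17, h = 2.
Lower quartile ≈ 110 + ((21 − 10) / 17) × 2 = 111.2941

111.29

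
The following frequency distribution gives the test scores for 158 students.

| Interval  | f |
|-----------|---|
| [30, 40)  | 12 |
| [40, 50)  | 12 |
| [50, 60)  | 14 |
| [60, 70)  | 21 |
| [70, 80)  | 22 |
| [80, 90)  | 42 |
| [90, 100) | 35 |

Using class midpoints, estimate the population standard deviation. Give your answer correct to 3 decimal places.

Midpoints: 35, 45, 55, 65, 75, 85, 95
n = 158, Σfm = 11640, mean = 73.6709
Σfm² = 913150
Σf(m − x̄)² = Σfm² − (Σfm)²/n = 913150 − 11640²/158 = 55620.8861
Population variance = 55620.8861 / 158 = 352.0309
Standard deviation = √352.0309 = 18.7625

18.762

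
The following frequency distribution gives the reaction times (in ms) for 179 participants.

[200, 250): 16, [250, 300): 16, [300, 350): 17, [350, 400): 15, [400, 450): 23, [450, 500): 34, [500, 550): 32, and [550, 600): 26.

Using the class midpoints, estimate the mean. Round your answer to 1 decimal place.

Midpoints: 225, 275, 325, 375, 425, 475, 525, 575
Σfm = 16×225 + 16×275 + 17×325 + 15×375 + 23×425 + 34×475 + 32×525 + 26×575 = 76825
n = Σf = 179
Mean = 76825 / 179 = 429.1899

429.2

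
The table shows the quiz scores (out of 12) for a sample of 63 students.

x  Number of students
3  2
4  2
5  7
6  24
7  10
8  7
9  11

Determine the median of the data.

Cumulative frequencies: 2, 4, 11, 35, 45, 52, 63
n = 63, so the median is the value in position (n+1)/2 = 32.
Position 32 falls at value 6.

6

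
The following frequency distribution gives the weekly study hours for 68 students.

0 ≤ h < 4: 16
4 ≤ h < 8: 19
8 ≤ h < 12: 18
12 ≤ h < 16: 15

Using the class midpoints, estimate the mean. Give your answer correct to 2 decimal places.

7.88

Midpoints: 2, 6, 10, 14
Σfm = 16×2 + 19×6 + 18×10 + 15×14 = 536
n = Σf = 68
Mean = 536 / 68 = 7.8824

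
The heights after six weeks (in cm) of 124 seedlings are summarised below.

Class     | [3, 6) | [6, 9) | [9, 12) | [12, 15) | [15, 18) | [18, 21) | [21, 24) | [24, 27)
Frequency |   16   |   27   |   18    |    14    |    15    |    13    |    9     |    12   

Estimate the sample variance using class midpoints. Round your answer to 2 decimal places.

Midpoints: 4.5, 7.5, 10.5, 13.5, 16.5, 19.5, 22.5, 25.5
n = 124, Σfm = 1662, mean = 13.4032
Σfm² = 27765
Σf(m − x̄)² = Σfm² − (Σfm)²/n = 27765 − 1662²/124 = 5488.8387
Sample variance = 5488.8387 / 123 = 44.6247

44.62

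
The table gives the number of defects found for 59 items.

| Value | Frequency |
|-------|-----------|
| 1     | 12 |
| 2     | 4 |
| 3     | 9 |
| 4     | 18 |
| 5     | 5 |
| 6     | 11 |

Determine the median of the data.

4

Cumulative frequencies: 12, 16, 25, 43, 48, 59
n = 59, so the median is the value in position (n+1)/2 = 30.
Position 30 falls at value 4.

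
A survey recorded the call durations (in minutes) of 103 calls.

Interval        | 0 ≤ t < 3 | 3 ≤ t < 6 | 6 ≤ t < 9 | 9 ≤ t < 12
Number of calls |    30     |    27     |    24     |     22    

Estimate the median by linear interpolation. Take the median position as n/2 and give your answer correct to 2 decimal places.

Cumulative frequencies: 30, 57, 81, 103
n = 103; position = n/2 = 51.5.
This falls in the class 3 ≤ t < 6: L = 3, F = 30, f = 27, h = 3.
Median ≈ 3 + ((51.5 − 30) / 27) × 3 = 5.3889

5.39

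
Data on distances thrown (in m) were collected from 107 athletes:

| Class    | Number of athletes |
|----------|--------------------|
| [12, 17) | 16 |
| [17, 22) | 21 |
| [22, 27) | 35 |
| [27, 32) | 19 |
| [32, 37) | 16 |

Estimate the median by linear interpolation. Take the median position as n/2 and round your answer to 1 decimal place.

24.4

Cumulative frequencies: 16, 37, 72, 91, 107
n = 107; position = n/2 = 53.5.
This falls in the class [22, 27): L = 22, F = 37, f = 35, h = 5.
Median ≈ 22 + ((53.5 − 37) / 35) × 5 = 24.3571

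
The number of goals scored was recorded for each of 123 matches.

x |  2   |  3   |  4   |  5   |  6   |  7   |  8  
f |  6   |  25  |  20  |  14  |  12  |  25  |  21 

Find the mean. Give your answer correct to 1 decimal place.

Values: 2, 3, 4, 5, 6, 7, 8
Σfx = 6×2 + 25×3 + 20×4 + 14×5 + 12×6 + 25×7 + 21×8 = 652
n = Σf = 123
Mean = 652 / 123 = 5.3008

5.3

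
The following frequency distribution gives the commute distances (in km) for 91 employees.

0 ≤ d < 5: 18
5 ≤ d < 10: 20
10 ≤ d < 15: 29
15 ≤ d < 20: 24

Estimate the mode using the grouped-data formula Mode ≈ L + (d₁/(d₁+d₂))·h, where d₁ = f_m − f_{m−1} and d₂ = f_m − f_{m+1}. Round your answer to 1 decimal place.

Modal class: 10 ≤ d < 15 (highest frequency 29).
d₁ = 29 − 20 = 9, d₂ = 29 − 24 = 5
Mode ≈ 10 + (9/(9+5)) × 5 = 10 + 3.2143 = 13.2143

13.2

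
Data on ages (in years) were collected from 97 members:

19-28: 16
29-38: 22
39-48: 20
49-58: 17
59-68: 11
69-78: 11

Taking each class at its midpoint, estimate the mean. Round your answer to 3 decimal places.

Midpoints: 23.5, 33.5, 43.5, 53.5, 63.5, 73.5
Σfm = 16×23.5 + 22×33.5 + 20×43.5 + 17×53.5 + 11×63.5 + 11×73.5 = 4399.5
n = Σf = 97
Mean = 4399.5 / 97 = 45.3557

45.356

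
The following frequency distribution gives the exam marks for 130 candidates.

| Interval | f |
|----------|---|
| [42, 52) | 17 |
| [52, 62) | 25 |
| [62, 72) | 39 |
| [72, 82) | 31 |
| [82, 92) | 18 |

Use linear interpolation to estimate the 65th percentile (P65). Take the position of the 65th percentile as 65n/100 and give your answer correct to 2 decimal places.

Cumulative frequencies: 17, 42, 81, 112, 130
n = 130; position = 65n/100 = 84.5.
This falls in the class [72, 82): L = 72, F = 81, f = 31, h = 10.
65th percentile ≈ 72 + ((84.5 − 81) / 31) × 10 = 73.1290

73.13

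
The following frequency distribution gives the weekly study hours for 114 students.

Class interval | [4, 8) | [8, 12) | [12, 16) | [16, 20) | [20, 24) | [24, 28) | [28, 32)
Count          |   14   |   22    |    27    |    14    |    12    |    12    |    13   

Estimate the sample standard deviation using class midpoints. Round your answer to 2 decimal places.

7.58

Midpoints: 6, 10, 14, 18, 22, 26, 30
n = 114, Σfm = 1900, mean = 16.6667
Σfm² = 38152
Σf(m − x̄)² = Σfm² − (Σfm)²/n = 38152 − 1900²/114 = 6485.3333
Sample variance = 6485.3333 / 113 = 57.3923
Standard deviation = √57.3923 = 7.5758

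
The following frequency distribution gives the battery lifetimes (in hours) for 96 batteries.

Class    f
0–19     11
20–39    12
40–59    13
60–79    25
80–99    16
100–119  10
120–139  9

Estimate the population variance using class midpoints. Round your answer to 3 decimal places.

Midpoints: 9.5, 29.5, 49.5, 69.5, 89.5, 109.5, 129.5
n = 96, Σfm = 6532, mean = 68.0417
Σfm² = 563044
Σf(m − x̄)² = Σfm² − (Σfm)²/n = 563044 − 6532²/96 = 118595.8333
Population variance = 118595.8333 / 96 = 1235.3733

1235.373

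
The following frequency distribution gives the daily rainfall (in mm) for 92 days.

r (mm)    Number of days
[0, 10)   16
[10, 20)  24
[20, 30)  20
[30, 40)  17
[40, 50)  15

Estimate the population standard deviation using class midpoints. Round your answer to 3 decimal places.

Midpoints: 5, 15, 25, 35, 45
n = 92, Σfm = 2210, mean = 24.0217
Σfm² = 69500
Σf(m − x̄)² = Σfm² − (Σfm)²/n = 69500 − 2210²/92 = 16411.9565
Population variance = 16411.9565 / 92 = 178.3908
Standard deviation = √178.3908 = 13.3563

13.356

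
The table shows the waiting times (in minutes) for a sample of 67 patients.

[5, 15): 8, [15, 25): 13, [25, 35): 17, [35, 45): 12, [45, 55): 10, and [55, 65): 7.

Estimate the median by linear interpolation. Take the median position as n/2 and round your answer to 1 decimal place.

Cumulative frequencies: 8, 21, 38, 50, 60, 67
n = 67; position = n/2 = 33.5.
This falls in the class [25, 35): L = 25, F = 21, f = 17, h = 10.
Median ≈ 25 + ((33.5 − 21) / 17) × 10 = 32.3529

32.4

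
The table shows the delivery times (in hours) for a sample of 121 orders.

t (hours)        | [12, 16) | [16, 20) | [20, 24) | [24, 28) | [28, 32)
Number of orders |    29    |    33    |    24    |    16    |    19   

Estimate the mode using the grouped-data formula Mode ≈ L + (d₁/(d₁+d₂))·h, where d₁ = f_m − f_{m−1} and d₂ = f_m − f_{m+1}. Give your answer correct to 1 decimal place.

17.2

Modal class: [16, 20) (highest frequency 33).
d₁ = 33 − 29 = 4, d₂ = 33 − 24 = 9
Mode ≈ 16 + (4/(4+9)) × 4 = 16 + 1.2308 = 17.2308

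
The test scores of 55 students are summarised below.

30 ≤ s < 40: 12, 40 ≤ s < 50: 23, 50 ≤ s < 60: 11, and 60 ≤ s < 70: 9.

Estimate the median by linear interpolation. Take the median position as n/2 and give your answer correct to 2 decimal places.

Cumulative frequencies: 12, 35, 46, 55
n = 55; position = n/2 = 27.5.
This falls in the class 40 ≤ s < 50: L = 40, F = 12, f = 23, h = 10.
Median ≈ 40 + ((27.5 − 12) / 23) × 10 = 46.7391

46.74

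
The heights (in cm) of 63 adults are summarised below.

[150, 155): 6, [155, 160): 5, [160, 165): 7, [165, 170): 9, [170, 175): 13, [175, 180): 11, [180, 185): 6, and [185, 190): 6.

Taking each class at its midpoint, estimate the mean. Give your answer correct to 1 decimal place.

Midpoints: 152.5, 157.5, 162.5, 167.5, 172.5, 177.5, 182.5, 187.5
Σfm = 6×152.5 + 5×157.5 + 7×162.5 + 9×167.5 + 13×172.5 + 11×177.5 + 6×182.5 + 6×187.5 = 10762.5
n = Σf = 63
Mean = 10762.5 / 63 = 170.8333

170.8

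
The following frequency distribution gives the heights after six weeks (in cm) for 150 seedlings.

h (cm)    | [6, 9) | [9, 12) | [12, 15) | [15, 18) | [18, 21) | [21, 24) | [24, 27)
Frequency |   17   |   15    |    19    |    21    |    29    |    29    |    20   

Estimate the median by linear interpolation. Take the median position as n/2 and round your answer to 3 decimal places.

Cumulative frequencies: 17, 32, 51, 72, 101, 130, 150
n = 150; position = n/2 = 75.
This falls in the class [18, 21): L = 18, F = 72, f = 29, h = 3.
Median ≈ 18 + ((75 − 72) / 29) × 3 = 18.3103

18.310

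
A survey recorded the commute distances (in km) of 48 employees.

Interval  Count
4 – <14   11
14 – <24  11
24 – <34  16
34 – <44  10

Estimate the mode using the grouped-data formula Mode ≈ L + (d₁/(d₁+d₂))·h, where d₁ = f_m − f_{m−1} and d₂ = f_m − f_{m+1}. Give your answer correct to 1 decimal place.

Modal class: 24 – <34 (highest frequency 16).
d₁ = 16 − 11 = 5, d₂ = 16 − 10 = 6
Mode ≈ 24 + (5/(5+6)) × 10 = 24 + 4.5455 = 28.5455

28.5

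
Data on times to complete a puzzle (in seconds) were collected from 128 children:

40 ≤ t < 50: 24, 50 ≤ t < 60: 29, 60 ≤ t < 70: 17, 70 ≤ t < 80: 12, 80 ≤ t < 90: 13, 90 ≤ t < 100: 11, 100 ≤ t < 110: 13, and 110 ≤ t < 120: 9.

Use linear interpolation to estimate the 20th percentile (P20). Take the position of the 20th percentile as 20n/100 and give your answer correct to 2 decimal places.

Cumulative frequencies: 24, 53, 70, 82, 95, 106, 119, 128
n = 128; position = 20n/100 = 25.6.
This falls in the class 50 ≤ t < 60: L = 50, F = 24, f = 29, h = 10.
20th percentile ≈ 50 + ((25.6 − 24) / 29) × 10 = 50.5517

50.55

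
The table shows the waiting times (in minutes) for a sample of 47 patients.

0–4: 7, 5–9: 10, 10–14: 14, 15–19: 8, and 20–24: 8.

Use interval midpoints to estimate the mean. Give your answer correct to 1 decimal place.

12.0

Midpoints: 2, 7, 12, 17, 22
Σfm = 7×2 + 10×7 + 14×12 + 8×17 + 8×22 = 564
n = Σf = 47
Mean = 564 / 47 = 12.0000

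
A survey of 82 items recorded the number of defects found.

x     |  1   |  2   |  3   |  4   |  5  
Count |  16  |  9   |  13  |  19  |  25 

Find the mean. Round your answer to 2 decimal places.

3.34

Values: 1, 2, 3, 4, 5
Σfx = 16×1 + 9×2 + 13×3 + 19×4 + 25×5 = 274
n = Σf = 82
Mean = 274 / 82 = 3.3415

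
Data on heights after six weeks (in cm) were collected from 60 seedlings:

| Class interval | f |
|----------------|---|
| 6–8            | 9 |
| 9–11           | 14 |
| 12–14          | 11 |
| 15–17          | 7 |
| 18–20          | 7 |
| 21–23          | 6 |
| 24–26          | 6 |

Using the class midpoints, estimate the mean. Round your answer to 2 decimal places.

Midpoints: 7, 10, 13, 16, 19, 22, 25
Σfm = 9×7 + 14×10 + 11×13 + 7×16 + 7×19 + 6×22 + 6×25 = 873
n = Σf = 60
Mean = 873 / 60 = 14.5500

14.55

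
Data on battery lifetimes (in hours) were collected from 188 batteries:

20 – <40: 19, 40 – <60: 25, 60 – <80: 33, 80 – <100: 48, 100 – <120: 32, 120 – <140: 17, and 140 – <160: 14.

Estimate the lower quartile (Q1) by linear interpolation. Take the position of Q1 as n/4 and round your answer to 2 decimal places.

Cumulative frequencies: 19, 44, 77, 125, 157, 174, 188
n = 188; position = n/4 = 47.
This falls in the class 60 – <80: L = 60, F = 44, f = 33, h = 20.
Lower quartile ≈ 60 + ((47 − 44) / 33) × 20 = 61.8182

61.82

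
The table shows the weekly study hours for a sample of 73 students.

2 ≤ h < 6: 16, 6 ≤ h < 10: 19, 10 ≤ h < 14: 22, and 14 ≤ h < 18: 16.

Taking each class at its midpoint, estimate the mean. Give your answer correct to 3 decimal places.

Midpoints: 4, 8, 12, 16
Σfm = 16×4 + 19×8 + 22×12 + 16×16 = 736
n = Σf = 73
Mean = 736 / 73 = 10.0822

10.082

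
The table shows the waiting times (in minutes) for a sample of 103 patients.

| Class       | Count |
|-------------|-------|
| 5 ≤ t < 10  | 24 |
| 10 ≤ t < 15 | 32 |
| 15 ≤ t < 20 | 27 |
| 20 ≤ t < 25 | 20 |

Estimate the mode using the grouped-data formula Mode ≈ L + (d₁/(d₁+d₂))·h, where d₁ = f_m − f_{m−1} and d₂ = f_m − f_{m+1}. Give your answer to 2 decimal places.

Modal class: 10 ≤ t < 15 (highest frequency 32).
d₁ = 32 − 24 = 8, d₂ = 32 − 27 = 5
Mode ≈ 10 + (8/(8+5)) × 5 = 10 + 3.0769 = 13.0769

13.08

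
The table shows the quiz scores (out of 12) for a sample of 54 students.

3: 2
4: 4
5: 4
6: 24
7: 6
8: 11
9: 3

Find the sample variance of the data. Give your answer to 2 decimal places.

Values: 3, 4, 5, 6, 7, 8, 9
n = 54, Σfx = 343, mean = 6.3519
Σfx² = 2287
Σf(x − x̄)² = Σfx² − (Σfx)²/n = 2287 − 343²/54 = 108.3148
Sample variance = 108.3148 / 53 = 2.0437

2.04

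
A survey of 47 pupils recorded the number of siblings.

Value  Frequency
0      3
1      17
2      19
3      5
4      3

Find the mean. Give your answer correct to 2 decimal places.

1.74

Values: 0, 1, 2, 3, 4
Σfx = 3×0 + 17×1 + 19×2 + 5×3 + 3×4 = 82
n = Σf = 47
Mean = 82 / 47 = 1.7447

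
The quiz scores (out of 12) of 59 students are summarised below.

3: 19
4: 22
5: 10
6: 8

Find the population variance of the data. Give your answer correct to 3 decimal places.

Values: 3, 4, 5, 6
n = 59, Σfx = 243, mean = 4.1186
Σfx² = 1061
Σf(x − x̄)² = Σfx² − (Σfx)²/n = 1061 − 243²/59 = 60.1695
Population variance = 60.1695 / 59 = 1.0198

1.020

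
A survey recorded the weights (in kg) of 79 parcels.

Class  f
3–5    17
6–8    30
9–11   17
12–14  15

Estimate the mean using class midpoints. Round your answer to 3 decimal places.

Midpoints: 4, 7, 10, 13
Σfm = 17×4 + 30×7 + 17×10 + 15×13 = 643
n = Σf = 79
Mean = 643 / 79 = 8.1392

8.139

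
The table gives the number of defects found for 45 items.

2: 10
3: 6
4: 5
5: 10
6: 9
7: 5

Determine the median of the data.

5

Cumulative frequencies: 10, 16, 21, 31, 40, 45
n = 45, so the median is the value in position (n+1)/2 = 23.
Position 23 falls at value 5.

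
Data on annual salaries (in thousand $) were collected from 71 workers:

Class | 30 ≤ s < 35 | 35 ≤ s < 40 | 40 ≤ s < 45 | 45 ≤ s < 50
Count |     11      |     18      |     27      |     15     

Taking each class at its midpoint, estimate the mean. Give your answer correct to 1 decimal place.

Midpoints: 32.5, 37.5, 42.5, 47.5
Σfm = 11×32.5 + 18×37.5 + 27×42.5 + 15×47.5 = 2892.5
n = Σf = 71
Mean = 2892.5 / 71 = 40.7394

40.7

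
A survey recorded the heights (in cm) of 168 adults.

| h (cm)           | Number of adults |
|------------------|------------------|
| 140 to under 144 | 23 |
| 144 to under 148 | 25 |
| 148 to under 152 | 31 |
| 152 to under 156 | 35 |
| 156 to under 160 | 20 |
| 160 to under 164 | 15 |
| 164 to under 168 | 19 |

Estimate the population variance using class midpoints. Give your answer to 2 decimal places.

Midpoints: 142, 146, 150, 154, 158, 162, 166
n = 168, Σfm = 25700, mean = 152.9762
Σfm² = 3940736
Σf(m − x̄)² = Σfm² − (Σfm)²/n = 3940736 − 25700²/168 = 9247.9048
Population variance = 9247.9048 / 168 = 55.0471

55.05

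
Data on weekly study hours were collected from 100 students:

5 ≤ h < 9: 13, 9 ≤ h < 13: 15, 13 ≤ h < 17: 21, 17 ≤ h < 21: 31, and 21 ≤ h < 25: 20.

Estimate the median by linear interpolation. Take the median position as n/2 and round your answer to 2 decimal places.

17.13

Cumulative frequencies: 13, 28, 49, 80, 100
n = 100; position = n/2 = 50.
This falls in the class 17 ≤ h < 21: L = 17, F = 49, f = 31, h = 4.
Median ≈ 17 + ((50 − 49) / 31) × 4 = 17.1290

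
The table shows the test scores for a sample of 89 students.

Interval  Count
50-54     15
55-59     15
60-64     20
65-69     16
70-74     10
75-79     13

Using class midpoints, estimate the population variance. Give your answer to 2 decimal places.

Midpoints: 52, 57, 62, 67, 72, 77
n = 89, Σfm = 5668, mean = 63.6854
Σfm² = 366916
Σf(m − x̄)² = Σfm² − (Σfm)²/n = 366916 − 5668²/89 = 5947.1910
Population variance = 5947.1910 / 89 = 66.8224

66.82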